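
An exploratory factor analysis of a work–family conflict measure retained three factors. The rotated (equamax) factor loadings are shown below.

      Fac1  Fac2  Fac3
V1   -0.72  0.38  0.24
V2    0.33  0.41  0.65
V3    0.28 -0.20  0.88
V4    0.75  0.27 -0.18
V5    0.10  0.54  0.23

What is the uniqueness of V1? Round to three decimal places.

0.280

h² = (-0.72)² + 0.38² + 0.24² = 0.5184 + 0.1444 + 0.0576 = 0.7204
Uniqueness u² = 1 − h² = 1 − 0.7204 = 0.2796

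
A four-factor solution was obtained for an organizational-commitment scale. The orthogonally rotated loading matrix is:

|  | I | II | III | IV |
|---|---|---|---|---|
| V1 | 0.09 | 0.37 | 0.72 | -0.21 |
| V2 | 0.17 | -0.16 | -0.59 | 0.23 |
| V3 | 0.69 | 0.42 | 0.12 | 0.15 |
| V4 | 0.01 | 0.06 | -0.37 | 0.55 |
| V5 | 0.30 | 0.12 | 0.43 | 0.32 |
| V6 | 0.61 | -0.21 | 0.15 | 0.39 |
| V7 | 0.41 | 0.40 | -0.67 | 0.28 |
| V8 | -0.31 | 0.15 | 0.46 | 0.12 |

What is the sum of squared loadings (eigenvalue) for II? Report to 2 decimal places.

0.58

SS loadings for II = 0.37² + (-0.16)² + 0.42² + 0.06² + 0.12² + (-0.21)² + 0.40² + 0.15² = 0.1369 + 0.0256 + 0.1764 + 0.0036 + 0.0144 + 0.0441 + 0.1600 + 0.0225 = 0.5835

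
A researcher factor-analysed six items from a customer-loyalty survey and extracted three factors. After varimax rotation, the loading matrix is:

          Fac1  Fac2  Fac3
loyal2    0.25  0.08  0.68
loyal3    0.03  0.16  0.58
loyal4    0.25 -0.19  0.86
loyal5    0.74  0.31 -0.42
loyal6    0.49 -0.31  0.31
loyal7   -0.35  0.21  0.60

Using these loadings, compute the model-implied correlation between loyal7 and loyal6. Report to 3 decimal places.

-0.051

r̂ = Σ λ_i·λ_j across factors = (-0.35)(0.49) + (0.21)(-0.31) + (0.60)(0.31)
  = -0.1715 -0.0651 +0.1860 = -0.0506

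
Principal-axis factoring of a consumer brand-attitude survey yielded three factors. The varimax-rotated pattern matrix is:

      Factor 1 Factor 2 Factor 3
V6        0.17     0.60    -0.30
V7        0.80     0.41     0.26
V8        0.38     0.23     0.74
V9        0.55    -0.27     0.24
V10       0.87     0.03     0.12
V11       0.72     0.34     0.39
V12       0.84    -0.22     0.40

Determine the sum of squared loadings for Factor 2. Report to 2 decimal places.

SS loadings for Factor 2 = 0.60² + 0.41² + 0.23² + (-0.27)² + 0.03² + 0.34² + (-0.22)² = 0.3600 + 0.1681 + 0.0529 + 0.0729 + 0.0009 + 0.1156 + 0.0484 = 0.8188

0.82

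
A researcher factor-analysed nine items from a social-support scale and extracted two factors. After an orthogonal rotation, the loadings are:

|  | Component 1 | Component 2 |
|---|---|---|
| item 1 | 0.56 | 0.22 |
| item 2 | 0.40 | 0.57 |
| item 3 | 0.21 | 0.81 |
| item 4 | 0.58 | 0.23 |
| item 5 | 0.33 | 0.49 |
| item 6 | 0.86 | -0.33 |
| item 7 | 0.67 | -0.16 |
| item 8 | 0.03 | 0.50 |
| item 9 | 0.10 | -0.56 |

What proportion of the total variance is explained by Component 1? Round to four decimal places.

SS loadings for Component 1 = 0.56² + 0.40² + 0.21² + 0.58² + 0.33² + 0.86² + 0.67² + 0.03² + 0.10² = 2.1624
Proportion of variance = 2.1624 / 9 = 0.2403.

0.2403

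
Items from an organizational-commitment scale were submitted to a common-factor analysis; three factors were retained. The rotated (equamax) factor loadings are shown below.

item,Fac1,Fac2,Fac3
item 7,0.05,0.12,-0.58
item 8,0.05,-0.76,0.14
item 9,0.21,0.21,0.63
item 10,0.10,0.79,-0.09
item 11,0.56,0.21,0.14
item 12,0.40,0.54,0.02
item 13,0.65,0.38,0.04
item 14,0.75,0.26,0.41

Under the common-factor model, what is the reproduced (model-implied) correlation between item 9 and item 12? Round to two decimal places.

0.21

r̂ = Σ λ_i·λ_j across factors = (0.21)(0.40) + (0.21)(0.54) + (0.63)(0.02)
  = +0.0840 +0.1134 +0.0126 = 0.2100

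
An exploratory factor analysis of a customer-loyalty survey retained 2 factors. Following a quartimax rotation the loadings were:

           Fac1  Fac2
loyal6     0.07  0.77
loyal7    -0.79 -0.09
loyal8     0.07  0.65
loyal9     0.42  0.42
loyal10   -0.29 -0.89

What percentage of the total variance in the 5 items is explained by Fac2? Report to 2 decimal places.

39.84%

SS loadings for Fac2 = 0.77² + (-0.09)² + 0.65² + 0.42² + (-0.89)² = 1.9920
With 5 standardized items, total variance = 5. Proportion = 1.9920/5 = 0.3984 → 39.84%.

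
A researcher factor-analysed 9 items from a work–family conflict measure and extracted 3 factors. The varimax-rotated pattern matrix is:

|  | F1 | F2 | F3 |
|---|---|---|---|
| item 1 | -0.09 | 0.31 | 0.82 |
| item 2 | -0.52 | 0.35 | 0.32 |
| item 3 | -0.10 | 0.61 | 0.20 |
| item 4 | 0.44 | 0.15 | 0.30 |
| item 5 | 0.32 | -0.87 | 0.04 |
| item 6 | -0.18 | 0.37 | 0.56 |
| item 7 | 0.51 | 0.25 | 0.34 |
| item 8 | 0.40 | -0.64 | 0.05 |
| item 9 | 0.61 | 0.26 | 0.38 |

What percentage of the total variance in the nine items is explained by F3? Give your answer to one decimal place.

16.5%

SS loadings for F3 = 0.82² + 0.32² + 0.20² + 0.30² + 0.04² + 0.56² + 0.34² + 0.05² + 0.38² = 1.4825
With 9 standardized items, total variance = 9. Proportion = 1.4825/9 = 0.1647 → 16.47%.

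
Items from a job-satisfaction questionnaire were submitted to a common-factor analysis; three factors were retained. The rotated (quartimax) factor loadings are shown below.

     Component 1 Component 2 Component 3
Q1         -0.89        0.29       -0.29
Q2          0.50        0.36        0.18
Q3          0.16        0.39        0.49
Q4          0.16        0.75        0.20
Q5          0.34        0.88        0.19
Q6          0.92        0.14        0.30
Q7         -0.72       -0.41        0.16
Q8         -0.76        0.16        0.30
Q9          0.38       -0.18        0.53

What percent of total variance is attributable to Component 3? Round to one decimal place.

10.2%

SS loadings for Component 3 = (-0.29)² + 0.18² + 0.49² + 0.20² + 0.19² + 0.30² + 0.16² + 0.30² + 0.53² = 0.9192
With 9 standardized items, total variance = 9. Proportion = 0.9192/9 = 0.1021 → 10.21%.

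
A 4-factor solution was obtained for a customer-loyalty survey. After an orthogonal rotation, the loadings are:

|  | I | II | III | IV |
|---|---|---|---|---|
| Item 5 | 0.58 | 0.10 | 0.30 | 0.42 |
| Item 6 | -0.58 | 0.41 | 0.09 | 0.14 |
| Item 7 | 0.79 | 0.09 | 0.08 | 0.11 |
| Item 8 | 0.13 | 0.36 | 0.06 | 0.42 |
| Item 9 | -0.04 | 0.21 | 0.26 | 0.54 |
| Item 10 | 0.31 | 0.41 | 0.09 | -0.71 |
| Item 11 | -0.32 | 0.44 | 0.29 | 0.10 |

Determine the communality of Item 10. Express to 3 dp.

0.776

h² = 0.31² + 0.41² + 0.09² + (-0.71)² = 0.0961 + 0.1681 + 0.0081 + 0.5041 = 0.7764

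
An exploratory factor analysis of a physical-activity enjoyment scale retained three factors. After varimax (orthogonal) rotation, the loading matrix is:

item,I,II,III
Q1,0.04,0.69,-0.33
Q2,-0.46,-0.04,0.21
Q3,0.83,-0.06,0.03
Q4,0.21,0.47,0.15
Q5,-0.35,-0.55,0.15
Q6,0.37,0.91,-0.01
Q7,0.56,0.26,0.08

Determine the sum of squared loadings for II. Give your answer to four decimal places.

SS loadings for II = 0.69² + (-0.04)² + (-0.06)² + 0.47² + (-0.55)² + 0.91² + 0.26² = 0.4761 + 0.0016 + 0.0036 + 0.2209 + 0.3025 + 0.8281 + 0.0676 = 1.9004

1.9004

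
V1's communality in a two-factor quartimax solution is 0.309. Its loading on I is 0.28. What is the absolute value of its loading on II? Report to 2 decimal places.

0.48

Under orthogonal rotation h² = Σλ², so λ_II² = h² − (0.0784) = 0.309 − 0.0784 = 0.2306.
|λ| = √0.2306 = 0.4802.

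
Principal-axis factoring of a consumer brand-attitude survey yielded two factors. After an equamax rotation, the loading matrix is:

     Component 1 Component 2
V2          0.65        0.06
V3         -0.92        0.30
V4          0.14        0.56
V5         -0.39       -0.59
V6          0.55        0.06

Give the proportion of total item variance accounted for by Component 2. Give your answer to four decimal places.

SS loadings for Component 2 = 0.06² + 0.30² + 0.56² + (-0.59)² + 0.06² = 0.7589
Proportion of variance = 0.7589 / 5 = 0.1518.

0.1518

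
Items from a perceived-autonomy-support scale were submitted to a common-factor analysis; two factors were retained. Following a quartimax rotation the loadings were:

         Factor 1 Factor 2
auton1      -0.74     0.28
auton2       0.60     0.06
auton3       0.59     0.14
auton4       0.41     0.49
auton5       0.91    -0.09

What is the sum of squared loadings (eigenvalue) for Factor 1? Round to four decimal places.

SS loadings for Factor 1 = (-0.74)² + 0.60² + 0.59² + 0.41² + 0.91² = 0.5476 + 0.3600 + 0.3481 + 0.1681 + 0.8281 = 2.2519

2.2519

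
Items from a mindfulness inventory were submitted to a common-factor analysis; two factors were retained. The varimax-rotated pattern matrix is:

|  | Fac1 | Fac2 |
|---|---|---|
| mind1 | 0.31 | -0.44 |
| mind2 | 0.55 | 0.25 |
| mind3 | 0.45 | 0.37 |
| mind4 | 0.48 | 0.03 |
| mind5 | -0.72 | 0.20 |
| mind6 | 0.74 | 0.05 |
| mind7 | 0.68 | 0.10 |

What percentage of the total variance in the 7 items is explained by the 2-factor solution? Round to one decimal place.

Communalities: 0.2897, 0.3650, 0.3394, 0.2313, 0.5584, 0.5501, 0.4724; Σh² = 2.8063.
Total variance with 7 standardized items is 7, so the solution explains 2.8063/7 = 0.4009 = 40.09%.

40.1%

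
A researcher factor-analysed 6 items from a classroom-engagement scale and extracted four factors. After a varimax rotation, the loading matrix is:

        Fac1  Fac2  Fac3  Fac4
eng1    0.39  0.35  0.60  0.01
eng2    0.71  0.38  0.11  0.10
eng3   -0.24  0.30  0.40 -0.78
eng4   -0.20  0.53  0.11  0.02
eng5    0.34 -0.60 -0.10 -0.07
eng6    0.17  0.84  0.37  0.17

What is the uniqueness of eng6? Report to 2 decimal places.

h² = 0.17² + 0.84² + 0.37² + 0.17² = 0.0289 + 0.7056 + 0.1369 + 0.0289 = 0.9003
Uniqueness u² = 1 − h² = 1 − 0.9003 = 0.0997

0.10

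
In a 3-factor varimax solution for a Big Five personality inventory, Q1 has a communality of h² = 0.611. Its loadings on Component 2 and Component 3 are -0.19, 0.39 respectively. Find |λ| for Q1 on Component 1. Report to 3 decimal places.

0.650

Under orthogonal rotation h² = Σλ², so λ_Component 1² = h² − (0.1882) = 0.611 − 0.1882 = 0.4228.
|λ| = √0.4228 = 0.6502.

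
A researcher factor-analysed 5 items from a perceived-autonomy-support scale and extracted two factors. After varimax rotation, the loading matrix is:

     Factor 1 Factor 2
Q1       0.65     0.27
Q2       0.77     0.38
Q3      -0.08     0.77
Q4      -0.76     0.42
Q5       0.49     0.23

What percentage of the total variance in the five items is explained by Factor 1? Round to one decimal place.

36.8%

SS loadings for Factor 1 = 0.65² + 0.77² + (-0.08)² + (-0.76)² + 0.49² = 1.8395
With 5 standardized items, total variance = 5. Proportion = 1.8395/5 = 0.3679 → 36.79%.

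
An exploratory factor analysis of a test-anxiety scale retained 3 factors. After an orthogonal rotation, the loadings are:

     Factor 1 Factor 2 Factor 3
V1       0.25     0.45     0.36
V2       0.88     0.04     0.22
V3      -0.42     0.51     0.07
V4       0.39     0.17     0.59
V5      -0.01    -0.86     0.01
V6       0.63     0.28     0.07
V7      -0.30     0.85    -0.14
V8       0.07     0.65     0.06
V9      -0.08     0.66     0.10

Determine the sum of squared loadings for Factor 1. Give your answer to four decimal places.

SS loadings for Factor 1 = 0.25² + 0.88² + (-0.42)² + 0.39² + (-0.01)² + 0.63² + (-0.30)² + 0.07² + (-0.08)² = 0.0625 + 0.7744 + 0.1764 + 0.1521 + 0.0001 + 0.3969 + 0.0900 + 0.0049 + 0.0064 = 1.6637

1.6637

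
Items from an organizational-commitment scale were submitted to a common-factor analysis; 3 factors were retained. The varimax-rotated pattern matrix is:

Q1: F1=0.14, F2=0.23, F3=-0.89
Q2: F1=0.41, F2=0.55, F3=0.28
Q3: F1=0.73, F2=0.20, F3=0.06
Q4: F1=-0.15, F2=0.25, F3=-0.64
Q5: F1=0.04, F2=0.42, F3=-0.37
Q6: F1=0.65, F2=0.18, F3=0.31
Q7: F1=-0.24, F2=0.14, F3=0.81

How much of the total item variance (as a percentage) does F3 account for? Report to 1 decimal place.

SS loadings for F3 = (-0.89)² + 0.28² + 0.06² + (-0.64)² + (-0.37)² + 0.31² + 0.81² = 2.1728
With 7 standardized items, total variance = 7. Proportion = 2.1728/7 = 0.3104 → 31.04%.

31.0%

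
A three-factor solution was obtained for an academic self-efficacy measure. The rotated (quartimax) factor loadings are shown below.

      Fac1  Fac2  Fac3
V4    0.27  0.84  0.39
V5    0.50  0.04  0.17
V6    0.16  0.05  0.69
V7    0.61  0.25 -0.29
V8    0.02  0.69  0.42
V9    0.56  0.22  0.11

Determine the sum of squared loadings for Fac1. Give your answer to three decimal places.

SS loadings for Fac1 = 0.27² + 0.50² + 0.16² + 0.61² + 0.02² + 0.56² = 0.0729 + 0.2500 + 0.0256 + 0.3721 + 0.0004 + 0.3136 = 1.0346

1.035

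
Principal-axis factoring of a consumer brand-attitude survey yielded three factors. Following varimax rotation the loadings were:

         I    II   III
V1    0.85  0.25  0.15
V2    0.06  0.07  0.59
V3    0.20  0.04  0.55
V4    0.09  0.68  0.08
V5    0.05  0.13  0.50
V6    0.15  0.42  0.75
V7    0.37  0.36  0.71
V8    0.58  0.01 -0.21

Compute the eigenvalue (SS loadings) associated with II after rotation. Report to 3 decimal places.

SS loadings for II = 0.25² + 0.07² + 0.04² + 0.68² + 0.13² + 0.42² + 0.36² + 0.01² = 0.0625 + 0.0049 + 0.0016 + 0.4624 + 0.0169 + 0.1764 + 0.1296 + 0.0001 = 0.8544

0.854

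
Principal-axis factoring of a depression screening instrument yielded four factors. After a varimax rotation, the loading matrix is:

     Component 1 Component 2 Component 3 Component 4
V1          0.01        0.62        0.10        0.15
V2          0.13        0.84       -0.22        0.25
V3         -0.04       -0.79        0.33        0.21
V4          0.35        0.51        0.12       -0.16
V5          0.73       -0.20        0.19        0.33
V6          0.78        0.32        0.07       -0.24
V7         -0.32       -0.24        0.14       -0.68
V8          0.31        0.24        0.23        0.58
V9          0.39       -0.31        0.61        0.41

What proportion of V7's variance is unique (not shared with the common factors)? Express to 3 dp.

h² = (-0.32)² + (-0.24)² + 0.14² + (-0.68)² = 0.1024 + 0.0576 + 0.0196 + 0.4624 = 0.6420
Uniqueness u² = 1 − h² = 1 − 0.6420 = 0.3580

0.358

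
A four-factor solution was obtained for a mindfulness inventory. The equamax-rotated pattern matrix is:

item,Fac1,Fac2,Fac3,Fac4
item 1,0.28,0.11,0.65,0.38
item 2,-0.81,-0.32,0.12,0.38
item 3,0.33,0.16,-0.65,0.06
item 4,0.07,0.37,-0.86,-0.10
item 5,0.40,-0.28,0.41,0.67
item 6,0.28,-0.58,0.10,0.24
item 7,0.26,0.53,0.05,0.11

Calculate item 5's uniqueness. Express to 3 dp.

h² = 0.40² + (-0.28)² + 0.41² + 0.67² = 0.1600 + 0.0784 + 0.1681 + 0.4489 = 0.8554
Uniqueness u² = 1 − h² = 1 − 0.8554 = 0.1446

0.145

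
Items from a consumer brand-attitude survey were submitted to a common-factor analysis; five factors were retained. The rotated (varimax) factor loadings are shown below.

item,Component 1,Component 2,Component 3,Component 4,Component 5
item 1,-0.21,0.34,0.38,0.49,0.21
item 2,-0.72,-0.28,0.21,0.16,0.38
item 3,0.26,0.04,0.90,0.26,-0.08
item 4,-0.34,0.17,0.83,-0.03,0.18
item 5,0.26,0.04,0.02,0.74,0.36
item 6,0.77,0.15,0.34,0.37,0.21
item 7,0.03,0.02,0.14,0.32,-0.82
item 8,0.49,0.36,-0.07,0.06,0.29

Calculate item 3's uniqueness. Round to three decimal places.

h² = 0.26² + 0.04² + 0.90² + 0.26² + (-0.08)² = 0.0676 + 0.0016 + 0.8100 + 0.0676 + 0.0064 = 0.9532
Uniqueness u² = 1 − h² = 1 − 0.9532 = 0.0468

0.047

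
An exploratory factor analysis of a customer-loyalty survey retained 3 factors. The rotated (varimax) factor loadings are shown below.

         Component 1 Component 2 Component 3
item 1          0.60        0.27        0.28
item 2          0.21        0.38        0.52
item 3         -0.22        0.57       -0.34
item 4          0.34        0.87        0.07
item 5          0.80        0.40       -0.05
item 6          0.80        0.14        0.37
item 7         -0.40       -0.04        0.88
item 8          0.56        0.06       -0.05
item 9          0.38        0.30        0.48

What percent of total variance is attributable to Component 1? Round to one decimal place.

SS loadings for Component 1 = 0.60² + 0.21² + (-0.22)² + 0.34² + 0.80² + 0.80² + (-0.40)² + 0.56² + 0.38² = 2.4661
With 9 standardized items, total variance = 9. Proportion = 2.4661/9 = 0.2740 → 27.40%.

27.4%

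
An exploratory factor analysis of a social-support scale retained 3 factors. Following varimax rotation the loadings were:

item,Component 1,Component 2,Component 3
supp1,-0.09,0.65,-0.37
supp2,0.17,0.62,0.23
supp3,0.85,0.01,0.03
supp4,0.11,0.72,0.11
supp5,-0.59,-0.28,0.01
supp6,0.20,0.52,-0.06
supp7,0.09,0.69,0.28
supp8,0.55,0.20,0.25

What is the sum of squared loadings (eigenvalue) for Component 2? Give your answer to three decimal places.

2.190

SS loadings for Component 2 = 0.65² + 0.62² + 0.01² + 0.72² + (-0.28)² + 0.52² + 0.69² + 0.20² = 0.4225 + 0.3844 + 0.0001 + 0.5184 + 0.0784 + 0.2704 + 0.4761 + 0.0400 = 2.1903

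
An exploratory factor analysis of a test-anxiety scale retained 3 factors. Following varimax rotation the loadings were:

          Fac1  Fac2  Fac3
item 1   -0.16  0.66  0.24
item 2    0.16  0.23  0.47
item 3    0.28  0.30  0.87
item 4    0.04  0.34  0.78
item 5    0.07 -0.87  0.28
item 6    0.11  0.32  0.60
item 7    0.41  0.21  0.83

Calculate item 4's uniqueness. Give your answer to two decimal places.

0.27

h² = 0.04² + 0.34² + 0.78² = 0.0016 + 0.1156 + 0.6084 = 0.7256
Uniqueness u² = 1 − h² = 1 − 0.7256 = 0.2744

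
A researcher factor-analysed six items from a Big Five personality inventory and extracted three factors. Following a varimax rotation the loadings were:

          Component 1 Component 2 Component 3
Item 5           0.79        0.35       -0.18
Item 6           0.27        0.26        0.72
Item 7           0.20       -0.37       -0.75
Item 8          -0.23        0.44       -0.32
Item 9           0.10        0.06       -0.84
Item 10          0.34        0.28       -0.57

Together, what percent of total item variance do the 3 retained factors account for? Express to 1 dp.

SS loadings by factor: 0.9155, 0.6026, 2.2462; total = 3.7643.
Total variance with 6 standardized items is 6, so the solution explains 3.7643/6 = 0.6274 = 62.74%.

62.7%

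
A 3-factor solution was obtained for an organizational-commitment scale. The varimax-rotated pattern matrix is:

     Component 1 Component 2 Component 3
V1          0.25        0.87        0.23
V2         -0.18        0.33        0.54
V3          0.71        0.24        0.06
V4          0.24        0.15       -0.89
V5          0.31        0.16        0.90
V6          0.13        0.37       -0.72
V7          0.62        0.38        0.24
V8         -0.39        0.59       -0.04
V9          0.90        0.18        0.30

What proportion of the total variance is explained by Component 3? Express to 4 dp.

0.2909

SS loadings for Component 3 = 0.23² + 0.54² + 0.06² + (-0.89)² + 0.90² + (-0.72)² + 0.24² + (-0.04)² + 0.30² = 2.6178
Proportion of variance = 2.6178 / 9 = 0.2909.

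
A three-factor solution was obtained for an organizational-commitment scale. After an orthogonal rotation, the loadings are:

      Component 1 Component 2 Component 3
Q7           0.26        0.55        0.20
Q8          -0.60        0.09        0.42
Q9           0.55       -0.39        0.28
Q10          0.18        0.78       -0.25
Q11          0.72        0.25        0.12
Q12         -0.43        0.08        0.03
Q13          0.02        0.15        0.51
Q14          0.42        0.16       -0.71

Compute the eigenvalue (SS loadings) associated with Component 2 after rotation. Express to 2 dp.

1.19

SS loadings for Component 2 = 0.55² + 0.09² + (-0.39)² + 0.78² + 0.25² + 0.08² + 0.15² + 0.16² = 0.3025 + 0.0081 + 0.1521 + 0.6084 + 0.0625 + 0.0064 + 0.0225 + 0.0256 = 1.1881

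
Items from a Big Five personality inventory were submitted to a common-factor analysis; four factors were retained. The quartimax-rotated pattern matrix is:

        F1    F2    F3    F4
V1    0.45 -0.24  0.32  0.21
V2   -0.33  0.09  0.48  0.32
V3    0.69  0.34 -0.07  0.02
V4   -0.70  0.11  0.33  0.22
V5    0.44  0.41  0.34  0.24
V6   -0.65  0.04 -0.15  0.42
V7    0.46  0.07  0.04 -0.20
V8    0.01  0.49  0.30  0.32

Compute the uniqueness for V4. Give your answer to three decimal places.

0.341

h² = (-0.70)² + 0.11² + 0.33² + 0.22² = 0.4900 + 0.0121 + 0.1089 + 0.0484 = 0.6594
Uniqueness u² = 1 − h² = 1 − 0.6594 = 0.3406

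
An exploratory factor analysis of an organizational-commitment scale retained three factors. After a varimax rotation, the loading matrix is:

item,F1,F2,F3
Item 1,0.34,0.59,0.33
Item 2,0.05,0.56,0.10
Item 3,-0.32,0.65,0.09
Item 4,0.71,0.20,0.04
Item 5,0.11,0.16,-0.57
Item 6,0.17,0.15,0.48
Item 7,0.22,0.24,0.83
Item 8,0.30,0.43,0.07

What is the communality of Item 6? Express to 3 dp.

0.282

h² = 0.17² + 0.15² + 0.48² = 0.0289 + 0.0225 + 0.2304 = 0.2818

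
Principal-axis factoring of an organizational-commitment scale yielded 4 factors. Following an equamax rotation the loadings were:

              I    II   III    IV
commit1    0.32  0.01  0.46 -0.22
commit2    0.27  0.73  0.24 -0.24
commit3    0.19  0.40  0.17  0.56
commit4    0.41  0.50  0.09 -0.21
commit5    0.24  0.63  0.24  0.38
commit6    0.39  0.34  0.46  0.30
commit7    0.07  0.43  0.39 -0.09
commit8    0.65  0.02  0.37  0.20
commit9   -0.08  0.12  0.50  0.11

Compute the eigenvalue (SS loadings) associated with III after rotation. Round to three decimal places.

1.114

SS loadings for III = 0.46² + 0.24² + 0.17² + 0.09² + 0.24² + 0.46² + 0.39² + 0.37² + 0.50² = 0.2116 + 0.0576 + 0.0289 + 0.0081 + 0.0576 + 0.2116 + 0.1521 + 0.1369 + 0.2500 = 1.1144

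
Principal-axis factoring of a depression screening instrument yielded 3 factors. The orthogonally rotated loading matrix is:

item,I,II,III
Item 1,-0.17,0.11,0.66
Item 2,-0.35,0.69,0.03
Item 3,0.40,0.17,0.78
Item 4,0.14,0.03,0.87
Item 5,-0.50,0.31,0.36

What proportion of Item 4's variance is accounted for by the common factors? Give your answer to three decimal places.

h² = 0.14² + 0.03² + 0.87² = 0.0196 + 0.0009 + 0.7569 = 0.7774

0.777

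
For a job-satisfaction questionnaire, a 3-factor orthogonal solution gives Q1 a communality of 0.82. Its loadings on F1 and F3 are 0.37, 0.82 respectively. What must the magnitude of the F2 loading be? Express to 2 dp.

0.10

Under orthogonal rotation h² = Σλ², so λ_F2² = h² − (0.8093) = 0.82 − 0.8093 = 0.0107.
|λ| = √0.0107 = 0.1034.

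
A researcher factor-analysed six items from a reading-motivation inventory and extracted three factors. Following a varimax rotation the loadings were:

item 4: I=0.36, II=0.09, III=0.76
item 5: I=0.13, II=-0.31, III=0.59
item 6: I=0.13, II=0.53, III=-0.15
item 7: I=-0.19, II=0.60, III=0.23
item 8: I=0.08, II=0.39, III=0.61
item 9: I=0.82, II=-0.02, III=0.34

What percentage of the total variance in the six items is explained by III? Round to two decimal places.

24.81%

SS loadings for III = 0.76² + 0.59² + (-0.15)² + 0.23² + 0.61² + 0.34² = 1.4888
With 6 standardized items, total variance = 6. Proportion = 1.4888/6 = 0.2481 → 24.81%.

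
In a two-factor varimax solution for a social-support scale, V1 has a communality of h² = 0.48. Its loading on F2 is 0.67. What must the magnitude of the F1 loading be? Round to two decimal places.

0.18

Under orthogonal rotation h² = Σλ², so λ_F1² = h² − (0.4489) = 0.48 − 0.4489 = 0.0311.
|λ| = √0.0311 = 0.1764.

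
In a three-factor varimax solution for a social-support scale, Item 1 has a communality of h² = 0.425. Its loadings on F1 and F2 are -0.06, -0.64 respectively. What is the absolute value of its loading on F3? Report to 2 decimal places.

0.11

Under orthogonal rotation h² = Σλ², so λ_F3² = h² − (0.4132) = 0.425 − 0.4132 = 0.0118.
|λ| = √0.0118 = 0.1086.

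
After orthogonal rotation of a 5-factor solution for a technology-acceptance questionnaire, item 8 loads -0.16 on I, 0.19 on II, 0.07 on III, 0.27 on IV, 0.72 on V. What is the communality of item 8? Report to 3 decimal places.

0.658

h² = (-0.16)² + 0.19² + 0.07² + 0.27² + 0.72² = 0.0256 + 0.0361 + 0.0049 + 0.0729 + 0.5184 = 0.6579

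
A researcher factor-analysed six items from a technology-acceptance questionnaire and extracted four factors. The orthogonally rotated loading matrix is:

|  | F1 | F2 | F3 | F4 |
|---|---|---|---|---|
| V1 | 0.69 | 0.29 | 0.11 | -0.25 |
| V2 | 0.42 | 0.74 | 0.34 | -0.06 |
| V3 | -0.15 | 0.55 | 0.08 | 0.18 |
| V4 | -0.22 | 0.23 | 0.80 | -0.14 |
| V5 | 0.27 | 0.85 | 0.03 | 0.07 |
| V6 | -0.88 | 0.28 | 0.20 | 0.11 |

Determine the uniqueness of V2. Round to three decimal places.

0.157

h² = 0.42² + 0.74² + 0.34² + (-0.06)² = 0.1764 + 0.5476 + 0.1156 + 0.0036 = 0.8432
Uniqueness u² = 1 − h² = 1 − 0.8432 = 0.1568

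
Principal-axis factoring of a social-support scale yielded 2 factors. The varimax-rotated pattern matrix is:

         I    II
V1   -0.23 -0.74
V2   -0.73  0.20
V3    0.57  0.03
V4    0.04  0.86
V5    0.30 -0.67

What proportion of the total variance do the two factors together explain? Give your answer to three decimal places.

0.556

SS loadings by factor: 1.0023, 1.7770; total = 2.7793.
Total variance with 5 standardized items is 5, so the solution explains 2.7793/5 = 0.5559.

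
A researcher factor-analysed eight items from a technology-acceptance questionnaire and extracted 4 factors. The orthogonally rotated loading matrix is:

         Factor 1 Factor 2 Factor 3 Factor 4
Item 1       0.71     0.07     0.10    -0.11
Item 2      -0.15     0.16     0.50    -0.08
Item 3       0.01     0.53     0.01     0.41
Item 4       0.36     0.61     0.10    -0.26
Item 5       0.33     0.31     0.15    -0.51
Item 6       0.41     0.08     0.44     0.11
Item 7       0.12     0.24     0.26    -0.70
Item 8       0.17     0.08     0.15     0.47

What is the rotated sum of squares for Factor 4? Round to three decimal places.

1.237

SS loadings for Factor 4 = (-0.11)² + (-0.08)² + 0.41² + (-0.26)² + (-0.51)² + 0.11² + (-0.70)² + 0.47² = 0.0121 + 0.0064 + 0.1681 + 0.0676 + 0.2601 + 0.0121 + 0.4900 + 0.2209 = 1.2373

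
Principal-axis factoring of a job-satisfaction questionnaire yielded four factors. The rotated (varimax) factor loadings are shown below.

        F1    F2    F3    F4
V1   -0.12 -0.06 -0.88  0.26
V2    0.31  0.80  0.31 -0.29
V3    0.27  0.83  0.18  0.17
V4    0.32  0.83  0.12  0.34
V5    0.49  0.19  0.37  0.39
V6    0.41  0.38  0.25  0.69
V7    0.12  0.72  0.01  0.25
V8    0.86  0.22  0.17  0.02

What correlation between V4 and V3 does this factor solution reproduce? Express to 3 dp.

r̂ = Σ λ_i·λ_j across factors = (0.32)(0.27) + (0.83)(0.83) + (0.12)(0.18) + (0.34)(0.17)
  = +0.0864 +0.6889 +0.0216 +0.0578 = 0.8547

0.855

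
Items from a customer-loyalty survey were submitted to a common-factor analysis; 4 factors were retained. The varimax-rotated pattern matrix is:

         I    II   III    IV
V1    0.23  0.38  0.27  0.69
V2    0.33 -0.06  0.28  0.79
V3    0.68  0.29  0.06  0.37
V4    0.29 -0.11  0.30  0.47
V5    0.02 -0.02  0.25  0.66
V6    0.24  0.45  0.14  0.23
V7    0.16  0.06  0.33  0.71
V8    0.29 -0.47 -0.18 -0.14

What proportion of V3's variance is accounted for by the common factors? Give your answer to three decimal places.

0.687

h² = 0.68² + 0.29² + 0.06² + 0.37² = 0.4624 + 0.0841 + 0.0036 + 0.1369 = 0.6870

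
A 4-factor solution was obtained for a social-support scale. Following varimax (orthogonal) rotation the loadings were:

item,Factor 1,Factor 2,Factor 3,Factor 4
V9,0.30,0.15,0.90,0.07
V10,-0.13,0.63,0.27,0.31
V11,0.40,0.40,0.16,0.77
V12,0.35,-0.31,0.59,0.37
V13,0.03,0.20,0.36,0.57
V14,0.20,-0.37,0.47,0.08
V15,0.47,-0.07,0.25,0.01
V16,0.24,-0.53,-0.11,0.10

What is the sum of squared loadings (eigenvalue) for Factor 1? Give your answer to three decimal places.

SS loadings for Factor 1 = 0.30² + (-0.13)² + 0.40² + 0.35² + 0.03² + 0.20² + 0.47² + 0.24² = 0.0900 + 0.0169 + 0.1600 + 0.1225 + 0.0009 + 0.0400 + 0.2209 + 0.0576 = 0.7088

0.709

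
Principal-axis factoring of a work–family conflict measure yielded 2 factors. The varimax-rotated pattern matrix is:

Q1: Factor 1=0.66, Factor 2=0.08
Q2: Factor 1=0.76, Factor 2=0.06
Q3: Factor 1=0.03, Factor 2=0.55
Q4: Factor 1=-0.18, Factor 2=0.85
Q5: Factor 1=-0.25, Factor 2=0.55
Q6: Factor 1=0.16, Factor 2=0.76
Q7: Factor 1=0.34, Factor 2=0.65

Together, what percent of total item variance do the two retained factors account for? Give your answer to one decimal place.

Communalities: 0.4420, 0.5812, 0.3034, 0.7549, 0.3650, 0.6032, 0.5381; Σh² = 3.5878.
Total variance with 7 standardized items is 7, so the solution explains 3.5878/7 = 0.5125 = 51.25%.

51.3%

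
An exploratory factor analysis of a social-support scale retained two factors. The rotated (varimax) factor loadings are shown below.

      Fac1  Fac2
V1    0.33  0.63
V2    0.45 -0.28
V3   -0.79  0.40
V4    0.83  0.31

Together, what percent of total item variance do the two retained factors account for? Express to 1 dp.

SS loadings by factor: 1.6244, 0.7314; total = 2.3558.
Total variance with 4 standardized items is 4, so the solution explains 2.3558/4 = 0.5890 = 58.90%.

58.9%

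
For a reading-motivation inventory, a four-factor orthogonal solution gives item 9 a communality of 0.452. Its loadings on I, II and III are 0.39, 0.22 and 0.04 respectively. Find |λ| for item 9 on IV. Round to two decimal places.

0.50

Under orthogonal rotation h² = Σλ², so λ_IV² = h² − (0.2021) = 0.452 − 0.2021 = 0.2499.
|λ| = √0.2499 = 0.4999.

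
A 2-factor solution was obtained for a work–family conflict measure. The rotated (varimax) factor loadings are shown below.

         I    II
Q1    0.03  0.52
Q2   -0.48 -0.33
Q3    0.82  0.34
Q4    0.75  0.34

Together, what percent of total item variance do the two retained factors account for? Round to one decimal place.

51.9%

Communalities: 0.2713, 0.3393, 0.7880, 0.6781; Σh² = 2.0767.
Total variance with 4 standardized items is 4, so the solution explains 2.0767/4 = 0.5192 = 51.92%.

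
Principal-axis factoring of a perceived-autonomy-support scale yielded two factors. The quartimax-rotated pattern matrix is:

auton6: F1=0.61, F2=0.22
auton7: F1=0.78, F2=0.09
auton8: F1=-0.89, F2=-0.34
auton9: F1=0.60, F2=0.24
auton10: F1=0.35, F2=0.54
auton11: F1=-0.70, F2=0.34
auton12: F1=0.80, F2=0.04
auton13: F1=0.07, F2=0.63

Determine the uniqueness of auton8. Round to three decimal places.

0.092

h² = (-0.89)² + (-0.34)² = 0.7921 + 0.1156 = 0.9077
Uniqueness u² = 1 − h² = 1 − 0.9077 = 0.0923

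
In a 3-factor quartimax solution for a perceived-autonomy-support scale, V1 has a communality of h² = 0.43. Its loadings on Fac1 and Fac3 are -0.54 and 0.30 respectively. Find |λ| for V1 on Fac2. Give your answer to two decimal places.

Under orthogonal rotation h² = Σλ², so λ_Fac2² = h² − (0.3816) = 0.43 − 0.3816 = 0.0484.
|λ| = √0.0484 = 0.2200.

0.22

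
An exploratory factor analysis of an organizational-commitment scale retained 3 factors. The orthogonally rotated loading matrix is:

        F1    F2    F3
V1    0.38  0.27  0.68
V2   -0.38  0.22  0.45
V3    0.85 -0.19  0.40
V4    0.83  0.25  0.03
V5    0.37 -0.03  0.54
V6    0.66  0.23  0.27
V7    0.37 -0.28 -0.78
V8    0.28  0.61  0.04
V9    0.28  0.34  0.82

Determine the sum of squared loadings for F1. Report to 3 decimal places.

SS loadings for F1 = 0.38² + (-0.38)² + 0.85² + 0.83² + 0.37² + 0.66² + 0.37² + 0.28² + 0.28² = 0.1444 + 0.1444 + 0.7225 + 0.6889 + 0.1369 + 0.4356 + 0.1369 + 0.0784 + 0.0784 = 2.5664

2.566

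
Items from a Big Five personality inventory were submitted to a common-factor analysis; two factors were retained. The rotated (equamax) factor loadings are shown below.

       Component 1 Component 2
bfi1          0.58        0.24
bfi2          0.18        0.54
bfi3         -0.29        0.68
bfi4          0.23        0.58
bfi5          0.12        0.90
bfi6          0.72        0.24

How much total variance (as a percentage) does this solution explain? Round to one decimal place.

50.9%

SS loadings by factor: 1.0386, 2.0156; total = 3.0542.
Total variance with 6 standardized items is 6, so the solution explains 3.0542/6 = 0.5090 = 50.90%.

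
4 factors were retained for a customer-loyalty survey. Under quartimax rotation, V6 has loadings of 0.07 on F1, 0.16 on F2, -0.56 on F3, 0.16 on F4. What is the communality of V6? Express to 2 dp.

0.37

h² = 0.07² + 0.16² + (-0.56)² + 0.16² = 0.0049 + 0.0256 + 0.3136 + 0.0256 = 0.3697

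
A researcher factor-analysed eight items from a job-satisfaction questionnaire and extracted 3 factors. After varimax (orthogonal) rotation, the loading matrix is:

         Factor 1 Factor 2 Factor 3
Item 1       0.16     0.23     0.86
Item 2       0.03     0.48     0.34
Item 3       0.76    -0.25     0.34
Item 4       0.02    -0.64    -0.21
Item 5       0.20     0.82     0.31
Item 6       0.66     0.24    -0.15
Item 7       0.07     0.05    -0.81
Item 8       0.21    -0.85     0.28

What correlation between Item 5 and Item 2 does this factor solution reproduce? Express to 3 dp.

r̂ = Σ λ_i·λ_j across factors = (0.20)(0.03) + (0.82)(0.48) + (0.31)(0.34)
  = +0.0060 +0.3936 +0.1054 = 0.5050

0.505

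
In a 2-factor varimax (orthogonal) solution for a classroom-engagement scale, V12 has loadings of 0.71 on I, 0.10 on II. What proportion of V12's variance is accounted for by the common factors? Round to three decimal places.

h² = 0.71² + 0.10² = 0.5041 + 0.0100 = 0.5141

0.514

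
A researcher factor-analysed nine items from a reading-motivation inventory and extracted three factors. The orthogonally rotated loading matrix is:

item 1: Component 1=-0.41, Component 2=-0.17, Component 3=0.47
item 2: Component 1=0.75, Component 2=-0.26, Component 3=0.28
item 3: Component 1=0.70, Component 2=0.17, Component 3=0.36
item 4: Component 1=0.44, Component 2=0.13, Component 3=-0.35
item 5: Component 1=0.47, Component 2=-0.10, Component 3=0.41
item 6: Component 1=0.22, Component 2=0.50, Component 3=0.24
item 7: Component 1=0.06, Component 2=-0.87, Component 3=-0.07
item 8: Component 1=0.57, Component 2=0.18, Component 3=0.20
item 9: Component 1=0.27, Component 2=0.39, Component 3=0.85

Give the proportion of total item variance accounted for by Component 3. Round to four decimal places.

SS loadings for Component 3 = 0.47² + 0.28² + 0.36² + (-0.35)² + 0.41² + 0.24² + (-0.07)² + 0.20² + 0.85² = 1.5445
Proportion of variance = 1.5445 / 9 = 0.1716.

0.1716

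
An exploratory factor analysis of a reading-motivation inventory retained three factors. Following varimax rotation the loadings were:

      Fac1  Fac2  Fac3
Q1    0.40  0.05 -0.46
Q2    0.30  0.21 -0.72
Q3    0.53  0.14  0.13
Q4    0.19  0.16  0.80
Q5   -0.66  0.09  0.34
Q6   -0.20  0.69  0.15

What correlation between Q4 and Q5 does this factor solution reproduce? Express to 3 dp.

r̂ = Σ λ_i·λ_j across factors = (0.19)(-0.66) + (0.16)(0.09) + (0.80)(0.34)
  = -0.1254 +0.0144 +0.2720 = 0.1610

0.161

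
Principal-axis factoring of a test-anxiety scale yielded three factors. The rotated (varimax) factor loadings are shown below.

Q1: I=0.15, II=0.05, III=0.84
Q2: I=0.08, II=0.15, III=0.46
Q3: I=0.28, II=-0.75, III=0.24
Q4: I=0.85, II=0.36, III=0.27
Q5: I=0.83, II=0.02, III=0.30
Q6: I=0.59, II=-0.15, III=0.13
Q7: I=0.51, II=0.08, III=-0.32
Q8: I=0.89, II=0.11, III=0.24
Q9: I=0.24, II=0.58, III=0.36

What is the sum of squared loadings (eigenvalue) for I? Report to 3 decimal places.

SS loadings for I = 0.15² + 0.08² + 0.28² + 0.85² + 0.83² + 0.59² + 0.51² + 0.89² + 0.24² = 0.0225 + 0.0064 + 0.0784 + 0.7225 + 0.6889 + 0.3481 + 0.2601 + 0.7921 + 0.0576 = 2.9766

2.977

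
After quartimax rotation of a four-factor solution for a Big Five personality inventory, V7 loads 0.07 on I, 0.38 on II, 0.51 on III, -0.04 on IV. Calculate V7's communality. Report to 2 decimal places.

h² = 0.07² + 0.38² + 0.51² + (-0.04)² = 0.0049 + 0.1444 + 0.2601 + 0.0016 = 0.4110

0.41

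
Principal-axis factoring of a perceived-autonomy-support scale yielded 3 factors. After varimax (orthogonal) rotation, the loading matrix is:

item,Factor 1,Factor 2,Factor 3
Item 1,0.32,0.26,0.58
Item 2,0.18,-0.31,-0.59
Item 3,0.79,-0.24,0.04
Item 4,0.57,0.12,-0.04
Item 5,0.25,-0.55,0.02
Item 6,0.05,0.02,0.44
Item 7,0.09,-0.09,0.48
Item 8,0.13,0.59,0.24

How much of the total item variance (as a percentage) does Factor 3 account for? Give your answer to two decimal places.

SS loadings for Factor 3 = 0.58² + (-0.59)² + 0.04² + (-0.04)² + 0.02² + 0.44² + 0.48² + 0.24² = 1.1697
With 8 standardized items, total variance = 8. Proportion = 1.1697/8 = 0.1462 → 14.62%.

14.62%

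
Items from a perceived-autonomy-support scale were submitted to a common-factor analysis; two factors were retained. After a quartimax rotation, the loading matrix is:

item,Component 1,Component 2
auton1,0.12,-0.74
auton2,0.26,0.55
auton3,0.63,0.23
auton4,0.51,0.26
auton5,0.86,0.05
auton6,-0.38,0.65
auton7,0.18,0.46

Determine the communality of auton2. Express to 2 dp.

0.37

h² = 0.26² + 0.55² = 0.0676 + 0.3025 = 0.3701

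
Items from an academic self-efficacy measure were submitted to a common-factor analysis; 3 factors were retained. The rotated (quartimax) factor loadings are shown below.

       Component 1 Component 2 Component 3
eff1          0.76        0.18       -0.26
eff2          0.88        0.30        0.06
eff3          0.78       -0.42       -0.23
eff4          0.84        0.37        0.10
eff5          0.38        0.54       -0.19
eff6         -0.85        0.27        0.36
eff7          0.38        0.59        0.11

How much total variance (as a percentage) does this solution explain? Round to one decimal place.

SS loadings by factor: 3.6773, 1.1483, 0.3119; total = 5.1375.
Total variance with 7 standardized items is 7, so the solution explains 5.1375/7 = 0.7339 = 73.39%.

73.4%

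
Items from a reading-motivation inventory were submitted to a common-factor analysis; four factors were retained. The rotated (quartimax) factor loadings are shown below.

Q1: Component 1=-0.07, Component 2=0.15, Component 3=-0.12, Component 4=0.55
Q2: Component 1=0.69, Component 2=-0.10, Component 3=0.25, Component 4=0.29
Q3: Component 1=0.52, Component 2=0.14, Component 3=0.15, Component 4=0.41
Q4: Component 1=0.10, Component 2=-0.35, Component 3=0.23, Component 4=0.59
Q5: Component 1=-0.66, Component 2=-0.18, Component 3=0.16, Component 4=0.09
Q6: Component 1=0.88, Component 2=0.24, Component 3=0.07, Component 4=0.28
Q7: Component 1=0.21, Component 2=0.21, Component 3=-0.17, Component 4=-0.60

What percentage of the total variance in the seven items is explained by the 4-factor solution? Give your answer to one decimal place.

Communalities: 0.3443, 0.6327, 0.4806, 0.5335, 0.5017, 0.9153, 0.4771; Σh² = 3.8852.
Total variance with 7 standardized items is 7, so the solution explains 3.8852/7 = 0.5550 = 55.50%.

55.5%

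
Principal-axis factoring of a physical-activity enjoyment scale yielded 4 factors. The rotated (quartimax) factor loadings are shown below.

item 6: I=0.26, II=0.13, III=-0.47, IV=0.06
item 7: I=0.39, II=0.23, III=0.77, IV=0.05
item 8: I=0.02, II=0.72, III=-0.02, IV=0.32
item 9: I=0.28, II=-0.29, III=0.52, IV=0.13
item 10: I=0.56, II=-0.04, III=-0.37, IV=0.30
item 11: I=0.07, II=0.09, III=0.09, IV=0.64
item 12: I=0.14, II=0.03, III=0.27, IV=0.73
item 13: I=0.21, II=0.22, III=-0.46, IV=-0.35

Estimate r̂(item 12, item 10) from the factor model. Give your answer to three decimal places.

0.196

r̂ = Σ λ_i·λ_j across factors = (0.14)(0.56) + (0.03)(-0.04) + (0.27)(-0.37) + (0.73)(0.30)
  = +0.0784 -0.0012 -0.0999 +0.2190 = 0.1963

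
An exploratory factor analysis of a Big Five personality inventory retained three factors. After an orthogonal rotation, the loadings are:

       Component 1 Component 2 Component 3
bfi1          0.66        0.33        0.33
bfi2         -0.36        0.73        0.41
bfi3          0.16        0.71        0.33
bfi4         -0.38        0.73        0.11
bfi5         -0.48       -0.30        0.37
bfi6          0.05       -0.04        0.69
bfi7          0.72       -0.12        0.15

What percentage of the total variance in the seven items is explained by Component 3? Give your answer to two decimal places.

14.76%

SS loadings for Component 3 = 0.33² + 0.41² + 0.33² + 0.11² + 0.37² + 0.69² + 0.15² = 1.0335
With 7 standardized items, total variance = 7. Proportion = 1.0335/7 = 0.1476 → 14.76%.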